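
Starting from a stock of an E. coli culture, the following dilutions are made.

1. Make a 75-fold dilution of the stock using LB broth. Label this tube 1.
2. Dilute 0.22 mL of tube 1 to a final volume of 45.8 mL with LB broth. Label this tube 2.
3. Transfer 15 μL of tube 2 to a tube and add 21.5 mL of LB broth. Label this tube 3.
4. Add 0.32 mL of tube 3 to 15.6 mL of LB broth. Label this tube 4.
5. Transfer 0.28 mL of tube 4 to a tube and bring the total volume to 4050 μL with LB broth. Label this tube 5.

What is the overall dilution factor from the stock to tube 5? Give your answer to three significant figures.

Step 1: 75-fold → factor 75
Step 2: 0.22 mL brought to 45.8 mL → factor 45.8/0.22 = 208.18
Step 3: 15 μL + 21.5 mL = 21515 μL total → factor 21515/15 = 1434.3
Step 4: 0.32 mL + 15.6 mL = 15.92 mL total → factor 15.92/0.32 = 49.75
Step 5: 0.28 mL brought to 4050 μL → factor 4.05/0.28 = 14.464
Overall dilution factor = 75 × 208.18 × 1434.3 × 49.75 × 14.464 = 1.6116 × 10^10

1.61 × 10^10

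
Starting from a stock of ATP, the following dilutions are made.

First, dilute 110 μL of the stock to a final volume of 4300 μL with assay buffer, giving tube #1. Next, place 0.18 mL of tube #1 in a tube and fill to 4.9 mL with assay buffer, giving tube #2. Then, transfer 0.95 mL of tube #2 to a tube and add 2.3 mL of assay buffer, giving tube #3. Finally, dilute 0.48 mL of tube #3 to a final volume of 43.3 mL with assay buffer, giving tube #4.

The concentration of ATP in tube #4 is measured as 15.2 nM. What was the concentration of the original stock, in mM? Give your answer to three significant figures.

4.99 mM

Step 1: 110 μL brought to 4300 μL → factor 4300/110 = 39.091
Step 2: 0.18 mL brought to 4.9 mL → factor 4.9/0.18 = 27.222
Step 3: 0.95 mL + 2.3 mL = 3.25 mL total → factor 3.25/0.95 = 3.4211
Step 4: 0.48 mL brought to 43.3 mL → factor 43.3/0.48 = 90.208
Overall dilution factor = 39.091 × 27.222 × 3.4211 × 90.208 = 3.284 × 10^5
Stock = 15.2 nM × 3.284 × 10^5 = 4.992 × 10^6 nM = 4.99 mM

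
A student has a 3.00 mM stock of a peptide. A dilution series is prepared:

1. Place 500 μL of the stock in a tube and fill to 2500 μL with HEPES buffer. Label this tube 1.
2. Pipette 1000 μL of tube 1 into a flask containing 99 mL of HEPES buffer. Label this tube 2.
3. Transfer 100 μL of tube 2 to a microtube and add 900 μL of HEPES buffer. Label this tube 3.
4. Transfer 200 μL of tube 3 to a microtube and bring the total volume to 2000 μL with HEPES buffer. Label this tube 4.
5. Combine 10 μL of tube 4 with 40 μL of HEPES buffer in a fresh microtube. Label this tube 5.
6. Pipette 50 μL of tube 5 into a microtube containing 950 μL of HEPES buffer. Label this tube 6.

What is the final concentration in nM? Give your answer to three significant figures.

Step 1: 500 μL brought to 2500 μL → factor 2500/500 = 5
Step 2: 1000 μL + 99 mL = 1 × 10^5 μL total → factor 1 × 10^5/1000 = 100
Step 3: 100 μL + 900 μL = 1000 μL total → factor 1000/100 = 10
Step 4: 200 μL brought to 2000 μL → factor 2000/200 = 10
Step 5: 10 μL + 40 μL = 50 μL total → factor 50/10 = 5
Step 6: 50 μL + 950 μL = 1000 μL total → factor 1000/50 = 20
Overall dilution factor = 5 × 100 × 10 × 10 × 5 × 20 = 5 × 10^6
Final = 3.00 mM / 5 × 10^6 = 6.000 × 10^-7 mM = 0.600 nM

0.600 nM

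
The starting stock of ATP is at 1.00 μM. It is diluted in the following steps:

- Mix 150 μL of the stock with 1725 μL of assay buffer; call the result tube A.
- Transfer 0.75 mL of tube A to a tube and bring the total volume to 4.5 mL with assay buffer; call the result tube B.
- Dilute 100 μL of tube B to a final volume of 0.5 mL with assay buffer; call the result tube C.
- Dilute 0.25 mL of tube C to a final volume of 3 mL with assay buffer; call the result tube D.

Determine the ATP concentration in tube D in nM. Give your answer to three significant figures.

Step 1: 150 μL + 1725 μL = 1875 μL total → factor 1875/150 = 12.5
Step 2: 0.75 mL brought to 4.5 mL → factor 4.5/0.75 = 6
Step 3: 100 μL brought to 0.5 mL → factor 500/100 = 5
Step 4: 0.25 mL brought to 3 mL → factor 3/0.25 = 12
Overall dilution factor = 12.5 × 6 × 5 × 12 = 4500
Final = 1.00 μM / 4500 = 0.0002222 μM = 0.222 nM

0.222 nM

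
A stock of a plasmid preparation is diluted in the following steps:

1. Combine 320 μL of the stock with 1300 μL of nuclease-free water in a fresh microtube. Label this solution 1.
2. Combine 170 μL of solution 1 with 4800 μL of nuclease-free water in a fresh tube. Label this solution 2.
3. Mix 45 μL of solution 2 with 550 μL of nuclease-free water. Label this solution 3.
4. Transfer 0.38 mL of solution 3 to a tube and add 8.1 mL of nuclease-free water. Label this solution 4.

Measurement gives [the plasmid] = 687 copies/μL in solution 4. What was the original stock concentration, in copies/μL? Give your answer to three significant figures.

Step 1: 320 μL + 1300 μL = 1620 μL total → factor 1620/320 = 5.0625
Step 2: 170 μL + 4800 μL = 4970 μL total → factor 4970/170 = 29.235
Step 3: 45 μL + 550 μL = 595 μL total → factor 595/45 = 13.222
Step 4: 0.38 mL + 8.1 mL = 8.48 mL total → factor 8.48/0.38 = 22.316
Overall dilution factor = 5.0625 × 29.235 × 13.222 × 22.316 = 43671
Stock = 687 copies/μL × 43671 = 3.00 × 10^7 copies/μL

3.00 × 10^7 copies/μL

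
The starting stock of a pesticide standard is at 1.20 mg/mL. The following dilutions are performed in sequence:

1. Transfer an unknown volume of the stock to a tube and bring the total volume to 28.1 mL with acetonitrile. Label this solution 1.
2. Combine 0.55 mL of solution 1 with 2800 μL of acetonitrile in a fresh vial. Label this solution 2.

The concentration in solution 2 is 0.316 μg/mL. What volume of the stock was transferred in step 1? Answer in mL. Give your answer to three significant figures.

Step 1: v brought to 28.1 mL → factor = 28.1 mL/v
Step 2: 0.55 mL + 2800 μL = 3.35 mL total → factor 3.35/0.55 = 6.0909
Product of known-step factors = 6.0909
Overall factor = 1.20 mg/mL / (0.316 μg/mL) = 3797.5
Step-1 factor = 3797.5 / 6.0909 = 623.46
v = 28.1 mL / 623.46 = 0.0451 mL

0.0451 mL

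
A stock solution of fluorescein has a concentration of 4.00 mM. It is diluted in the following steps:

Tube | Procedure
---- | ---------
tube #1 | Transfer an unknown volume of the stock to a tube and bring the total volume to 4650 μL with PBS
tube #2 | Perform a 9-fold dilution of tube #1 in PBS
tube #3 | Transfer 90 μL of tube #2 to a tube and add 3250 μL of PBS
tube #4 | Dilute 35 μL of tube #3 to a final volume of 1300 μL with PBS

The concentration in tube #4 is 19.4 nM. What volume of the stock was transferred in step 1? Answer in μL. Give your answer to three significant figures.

280 μL

Step 1: v brought to 4650 μL → factor = 4650 μL/v
Step 2: 9-fold → factor 9
Step 3: 90 μL + 3250 μL = 3340 μL total → factor 3340/90 = 37.111
Step 4: 35 μL brought to 1300 μL → factor 1300/35 = 37.143
Product of known-step factors = 12406
Overall factor = 4.00 mM / (19.4 nM) = 2.0619 × 10^5
Step-1 factor = 2.0619 × 10^5 / 12406 = 16.62
v = 4650 μL / 16.62 = 280 μL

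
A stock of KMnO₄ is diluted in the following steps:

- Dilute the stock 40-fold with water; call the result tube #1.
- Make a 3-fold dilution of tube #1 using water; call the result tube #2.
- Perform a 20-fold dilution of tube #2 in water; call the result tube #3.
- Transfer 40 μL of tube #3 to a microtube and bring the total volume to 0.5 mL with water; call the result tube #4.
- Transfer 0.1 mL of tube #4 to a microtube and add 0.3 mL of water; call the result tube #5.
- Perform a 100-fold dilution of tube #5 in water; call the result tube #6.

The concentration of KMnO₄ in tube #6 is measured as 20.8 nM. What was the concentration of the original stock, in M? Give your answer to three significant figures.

0.250 M

Step 1: 40-fold → factor 40
Step 2: 3-fold → factor 3
Step 3: 20-fold → factor 20
Step 4: 40 μL brought to 0.5 mL → factor 500/40 = 12.5
Step 5: 0.1 mL + 0.3 mL = 0.4 mL total → factor 0.4/0.1 = 4
Step 6: 100-fold → factor 100
Overall dilution factor = 40 × 3 × 20 × 12.5 × 4 × 100 = 1.2 × 10^7
Stock = 20.8 nM × 1.2 × 10^7 = 2.496 × 10^8 nM = 0.250 M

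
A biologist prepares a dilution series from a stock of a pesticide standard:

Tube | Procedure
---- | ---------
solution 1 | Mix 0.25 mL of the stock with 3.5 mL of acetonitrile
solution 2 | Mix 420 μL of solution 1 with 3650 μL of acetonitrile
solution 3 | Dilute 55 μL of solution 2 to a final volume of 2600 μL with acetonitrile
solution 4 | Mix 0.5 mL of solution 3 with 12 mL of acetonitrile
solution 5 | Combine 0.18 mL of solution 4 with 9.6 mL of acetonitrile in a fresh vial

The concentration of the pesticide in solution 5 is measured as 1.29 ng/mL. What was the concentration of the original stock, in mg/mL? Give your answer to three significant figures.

12.0 mg/mL

Step 1: 0.25 mL + 3.5 mL = 3.75 mL total → factor 3.75/0.25 = 15
Step 2: 420 μL + 3650 μL = 4070 μL total → factor 4070/420 = 9.6905
Step 3: 55 μL brought to 2600 μL → factor 2600/55 = 47.273
Step 4: 0.5 mL + 12 mL = 12.5 mL total → factor 12.5/0.5 = 25
Step 5: 0.18 mL + 9.6 mL = 9.78 mL total → factor 9.78/0.18 = 54.333
Overall dilution factor = 15 × 9.6905 × 47.273 × 25 × 54.333 = 9.3337 × 10^6
Stock = 1.29 ng/mL × 9.3337 × 10^6 = 1.204 × 10^7 ng/mL = 12.0 mg/mL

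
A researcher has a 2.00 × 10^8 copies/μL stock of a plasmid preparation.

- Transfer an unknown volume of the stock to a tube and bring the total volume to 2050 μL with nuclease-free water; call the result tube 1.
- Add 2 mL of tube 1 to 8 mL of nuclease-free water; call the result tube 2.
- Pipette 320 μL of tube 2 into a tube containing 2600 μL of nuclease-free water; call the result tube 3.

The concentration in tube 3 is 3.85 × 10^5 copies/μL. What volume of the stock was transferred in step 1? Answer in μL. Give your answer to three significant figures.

180 μL

Step 1: v brought to 2050 μL → factor = 2050 μL/v
Step 2: 2 mL + 8 mL = 10 mL total → factor 10/2 = 5
Step 3: 320 μL + 2600 μL = 2920 μL total → factor 2920/320 = 9.125
Product of known-step factors = 45.625
Overall factor = 2.00 × 10^8 copies/μL / (3.85 × 10^5 copies/μL) = 519.48
Step-1 factor = 519.48 / 45.625 = 11.386
v = 2050 μL / 11.386 = 180 μL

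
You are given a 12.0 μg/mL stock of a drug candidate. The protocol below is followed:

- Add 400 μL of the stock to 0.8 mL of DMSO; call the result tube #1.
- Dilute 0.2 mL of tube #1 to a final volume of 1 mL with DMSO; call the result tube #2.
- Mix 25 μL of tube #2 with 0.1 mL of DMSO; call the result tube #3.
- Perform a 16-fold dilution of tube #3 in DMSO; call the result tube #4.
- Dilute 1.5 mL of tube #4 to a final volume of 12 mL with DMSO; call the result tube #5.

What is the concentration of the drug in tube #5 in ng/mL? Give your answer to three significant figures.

Step 1: 400 μL + 0.8 mL = 1200 μL total → factor 1200/400 = 3
Step 2: 0.2 mL brought to 1 mL → factor 1/0.2 = 5
Step 3: 25 μL + 0.1 mL = 125 μL total → factor 125/25 = 5
Step 4: 16-fold → factor 16
Step 5: 1.5 mL brought to 12 mL → factor 12/1.5 = 8
Dilution factor through tube #5 = 3 × 5 × 5 × 16 × 8 = 9600
[tube #5] = 12.0 μg/mL / 9600 = 0.001250 μg/mL = 1.25 ng/mL

1.25 ng/mL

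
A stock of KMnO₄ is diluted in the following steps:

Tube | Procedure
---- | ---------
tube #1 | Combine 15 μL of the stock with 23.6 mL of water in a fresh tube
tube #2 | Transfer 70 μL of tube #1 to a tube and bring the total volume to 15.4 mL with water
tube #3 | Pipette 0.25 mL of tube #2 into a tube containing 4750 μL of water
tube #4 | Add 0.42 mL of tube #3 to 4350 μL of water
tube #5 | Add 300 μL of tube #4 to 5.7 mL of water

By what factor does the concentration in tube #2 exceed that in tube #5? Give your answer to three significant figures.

4.54 × 10^3

Step 1: 15 μL + 23.6 mL = 23615 μL total → factor 23615/15 = 1574.3
Step 2: 70 μL brought to 15.4 mL → factor 15400/70 = 220
Step 3: 0.25 mL + 4750 μL = 5 mL total → factor 5/0.25 = 20
Step 4: 0.42 mL + 4350 μL = 4.77 mL total → factor 4.77/0.42 = 11.357
Step 5: 300 μL + 5.7 mL = 6000 μL total → factor 6000/300 = 20
Dilution factor to tube #2 = 3.4635 × 10^5; to tube #5 = 1.5734 × 10^9
[tube #2]/[tube #5] = (factor to tube #5)/(factor to tube #2) = 1.5734 × 10^9/3.4635 × 10^5 = 4.54 × 10^3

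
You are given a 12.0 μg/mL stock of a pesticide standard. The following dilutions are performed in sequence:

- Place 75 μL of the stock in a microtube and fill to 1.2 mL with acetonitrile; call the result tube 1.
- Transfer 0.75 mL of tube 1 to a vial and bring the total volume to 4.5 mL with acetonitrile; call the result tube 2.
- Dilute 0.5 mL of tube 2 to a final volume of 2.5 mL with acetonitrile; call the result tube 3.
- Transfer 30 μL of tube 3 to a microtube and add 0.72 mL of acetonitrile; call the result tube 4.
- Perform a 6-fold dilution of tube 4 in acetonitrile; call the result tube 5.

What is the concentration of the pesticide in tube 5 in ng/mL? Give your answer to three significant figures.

Step 1: 75 μL brought to 1.2 mL → factor 1200/75 = 16
Step 2: 0.75 mL brought to 4.5 mL → factor 4.5/0.75 = 6
Step 3: 0.5 mL brought to 2.5 mL → factor 2.5/0.5 = 5
Step 4: 30 μL + 0.72 mL = 750 μL total → factor 750/30 = 25
Step 5: 6-fold → factor 6
Overall dilution factor = 16 × 6 × 5 × 25 × 6 = 72000
Final = 12.0 μg/mL / 72000 = 0.0001667 μg/mL = 0.167 ng/mL

0.167 ng/mL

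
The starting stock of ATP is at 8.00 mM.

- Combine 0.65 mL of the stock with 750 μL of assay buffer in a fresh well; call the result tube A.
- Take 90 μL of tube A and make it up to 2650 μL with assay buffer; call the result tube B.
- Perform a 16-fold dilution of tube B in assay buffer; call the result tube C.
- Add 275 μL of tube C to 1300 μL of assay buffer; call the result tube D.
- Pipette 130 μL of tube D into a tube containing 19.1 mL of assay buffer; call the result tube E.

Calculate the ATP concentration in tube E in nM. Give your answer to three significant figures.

9.31 nM

Step 1: 0.65 mL + 750 μL = 1.4 mL total → factor 1.4/0.65 = 2.1538
Step 2: 90 μL brought to 2650 μL → factor 2650/90 = 29.444
Step 3: 16-fold → factor 16
Step 4: 275 μL + 1300 μL = 1575 μL total → factor 1575/275 = 5.7273
Step 5: 130 μL + 19.1 mL = 19230 μL total → factor 19230/130 = 147.92
Dilution factor through tube E = 2.1538 × 29.444 × 16 × 5.7273 × 147.92 = 8.5965 × 10^5
[tube E] = 8.00 mM / 8.5965 × 10^5 = 9.306 × 10^-6 mM = 9.31 nM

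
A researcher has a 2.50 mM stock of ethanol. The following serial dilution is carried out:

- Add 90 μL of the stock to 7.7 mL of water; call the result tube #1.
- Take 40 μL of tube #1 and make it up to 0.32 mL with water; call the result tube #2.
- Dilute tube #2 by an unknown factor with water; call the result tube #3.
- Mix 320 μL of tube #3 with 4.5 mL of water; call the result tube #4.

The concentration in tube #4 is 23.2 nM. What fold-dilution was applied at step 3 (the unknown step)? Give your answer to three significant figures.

10.3-fold

Step 1: 90 μL + 7.7 mL = 7790 μL total → factor 7790/90 = 86.556
Step 2: 40 μL brought to 0.32 mL → factor 320/40 = 8
Step 3: unknown factor x
Step 4: 320 μL + 4.5 mL = 4820 μL total → factor 4820/320 = 15.062
Product of known-step factors = 10430
Overall factor = 2.50 mM / (23.2 nM) = 1.0776 × 10^5
x = 1.0776 × 10^5 / 10430 = 10.3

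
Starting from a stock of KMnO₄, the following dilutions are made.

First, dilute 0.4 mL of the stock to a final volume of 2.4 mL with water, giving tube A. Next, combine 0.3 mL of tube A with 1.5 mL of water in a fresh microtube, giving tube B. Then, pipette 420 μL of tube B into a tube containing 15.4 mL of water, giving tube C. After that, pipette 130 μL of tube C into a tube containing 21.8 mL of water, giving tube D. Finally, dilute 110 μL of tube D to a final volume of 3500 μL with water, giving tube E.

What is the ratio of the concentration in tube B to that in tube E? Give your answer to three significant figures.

Step 1: 0.4 mL brought to 2.4 mL → factor 2.4/0.4 = 6
Step 2: 0.3 mL + 1.5 mL = 1.8 mL total → factor 1.8/0.3 = 6
Step 3: 420 μL + 15.4 mL = 15820 μL total → factor 15820/420 = 37.667
Step 4: 130 μL + 21.8 mL = 21930 μL total → factor 21930/130 = 168.69
Step 5: 110 μL brought to 3500 μL → factor 3500/110 = 31.818
Dilution factor to tube B = 36; to tube E = 7.2783 × 10^6
[tube B]/[tube E] = (factor to tube E)/(factor to tube B) = 7.2783 × 10^6/36 = 2.02 × 10^5

2.02 × 10^5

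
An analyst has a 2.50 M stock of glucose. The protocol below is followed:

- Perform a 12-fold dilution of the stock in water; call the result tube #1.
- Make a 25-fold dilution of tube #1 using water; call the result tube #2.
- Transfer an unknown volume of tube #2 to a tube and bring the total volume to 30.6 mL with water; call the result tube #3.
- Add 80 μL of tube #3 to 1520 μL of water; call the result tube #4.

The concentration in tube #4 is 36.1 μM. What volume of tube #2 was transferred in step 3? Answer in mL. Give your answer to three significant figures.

Step 1: 12-fold → factor 12
Step 2: 25-fold → factor 25
Step 3: v brought to 30.6 mL → factor = 30.6 mL/v
Step 4: 80 μL + 1520 μL = 1600 μL total → factor 1600/80 = 20
Product of known-step factors = 6000
Overall factor = 2.50 M / (36.1 μM) = 69252
Step-3 factor = 69252 / 6000 = 11.542
v = 30.6 mL / 11.542 = 2.65 mL

2.65 mL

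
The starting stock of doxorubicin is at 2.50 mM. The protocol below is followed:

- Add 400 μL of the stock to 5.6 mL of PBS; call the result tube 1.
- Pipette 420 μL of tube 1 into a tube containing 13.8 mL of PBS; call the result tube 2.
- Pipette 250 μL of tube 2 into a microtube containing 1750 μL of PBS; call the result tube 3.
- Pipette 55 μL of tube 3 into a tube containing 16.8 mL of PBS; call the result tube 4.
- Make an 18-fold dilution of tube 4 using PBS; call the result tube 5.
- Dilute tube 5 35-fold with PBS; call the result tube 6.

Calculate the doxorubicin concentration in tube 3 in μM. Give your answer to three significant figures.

0.615 μM

Step 1: 400 μL + 5.6 mL = 6000 μL total → factor 6000/400 = 15
Step 2: 420 μL + 13.8 mL = 14220 μL total → factor 14220/420 = 33.857
Step 3: 250 μL + 1750 μL = 2000 μL total → factor 2000/250 = 8
Dilution factor through tube 3 = 15 × 33.857 × 8 = 4062.9
[tube 3] = 2.50 mM / 4062.9 = 0.0006153 mM = 0.615 μM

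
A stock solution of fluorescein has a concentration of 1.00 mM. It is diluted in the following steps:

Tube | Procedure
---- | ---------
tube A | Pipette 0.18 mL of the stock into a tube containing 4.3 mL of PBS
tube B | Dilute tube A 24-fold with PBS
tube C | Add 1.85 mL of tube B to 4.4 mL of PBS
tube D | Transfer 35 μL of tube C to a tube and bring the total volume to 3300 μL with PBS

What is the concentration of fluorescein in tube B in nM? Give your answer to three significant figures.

Step 1: 0.18 mL + 4.3 mL = 4.48 mL total → factor 4.48/0.18 = 24.889
Step 2: 24-fold → factor 24
Dilution factor through tube B = 24.889 × 24 = 597.33
[tube B] = 1.00 mM / 597.33 = 0.001674 mM = 1.67 × 10^3 nM

1.67 × 10^3 nM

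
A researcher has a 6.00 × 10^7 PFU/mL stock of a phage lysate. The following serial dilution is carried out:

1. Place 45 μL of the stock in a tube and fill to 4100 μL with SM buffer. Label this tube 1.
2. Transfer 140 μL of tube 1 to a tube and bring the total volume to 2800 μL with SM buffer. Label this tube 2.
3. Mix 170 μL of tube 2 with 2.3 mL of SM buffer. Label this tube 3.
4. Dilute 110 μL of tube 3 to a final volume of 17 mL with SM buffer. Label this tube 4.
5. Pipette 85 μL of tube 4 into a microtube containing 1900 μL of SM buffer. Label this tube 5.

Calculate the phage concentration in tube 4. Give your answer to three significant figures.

Step 1: 45 μL brought to 4100 μL → factor 4100/45 = 91.111
Step 2: 140 μL brought to 2800 μL → factor 2800/140 = 20
Step 3: 170 μL + 2.3 mL = 2470 μL total → factor 2470/170 = 14.529
Step 4: 110 μL brought to 17 mL → factor 17000/110 = 154.55
Dilution factor through tube 4 = 91.111 × 20 × 14.529 × 154.55 = 4.0917 × 10^6
[tube 4] = 6.00 × 10^7 PFU/mL / 4.0917 × 10^6 = 14.7 PFU/mL

14.7 PFU/mL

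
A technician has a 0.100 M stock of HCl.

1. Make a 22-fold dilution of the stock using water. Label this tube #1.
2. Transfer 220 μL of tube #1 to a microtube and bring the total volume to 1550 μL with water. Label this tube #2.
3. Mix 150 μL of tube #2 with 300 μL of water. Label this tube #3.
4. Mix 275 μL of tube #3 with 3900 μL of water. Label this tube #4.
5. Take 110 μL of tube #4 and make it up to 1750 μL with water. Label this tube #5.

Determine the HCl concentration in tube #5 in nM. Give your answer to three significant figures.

890 nM

Step 1: 22-fold → factor 22
Step 2: 220 μL brought to 1550 μL → factor 1550/220 = 7.0455
Step 3: 150 μL + 300 μL = 450 μL total → factor 450/150 = 3
Step 4: 275 μL + 3900 μL = 4175 μL total → factor 4175/275 = 15.182
Step 5: 110 μL brought to 1750 μL → factor 1750/110 = 15.909
Overall dilution factor = 22 × 7.0455 × 3 × 15.182 × 15.909 = 1.1231 × 10^5
Final = 0.100 M / 1.1231 × 10^5 = 8.904 × 10^-7 M = 890 nM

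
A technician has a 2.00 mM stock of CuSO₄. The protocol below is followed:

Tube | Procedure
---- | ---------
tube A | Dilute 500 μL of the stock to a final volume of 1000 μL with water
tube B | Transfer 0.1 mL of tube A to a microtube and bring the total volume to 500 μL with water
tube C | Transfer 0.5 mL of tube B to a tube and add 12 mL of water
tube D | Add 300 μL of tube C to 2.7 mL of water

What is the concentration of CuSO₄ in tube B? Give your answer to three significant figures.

Step 1: 500 μL brought to 1000 μL → factor 1000/500 = 2
Step 2: 0.1 mL brought to 500 μL → factor 0.5/0.1 = 5
Dilution factor through tube B = 2 × 5 = 10
[tube B] = 2.00 mM / 10 = 0.200 mM

0.200 mM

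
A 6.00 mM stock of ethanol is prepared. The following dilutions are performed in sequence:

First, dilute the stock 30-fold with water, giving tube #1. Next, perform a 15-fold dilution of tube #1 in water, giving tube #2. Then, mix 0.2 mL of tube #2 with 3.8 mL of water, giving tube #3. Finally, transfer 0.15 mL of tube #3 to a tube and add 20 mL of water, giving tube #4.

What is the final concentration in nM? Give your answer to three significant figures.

4.96 nM

Step 1: 30-fold → factor 30
Step 2: 15-fold → factor 15
Step 3: 0.2 mL + 3.8 mL = 4 mL total → factor 4/0.2 = 20
Step 4: 0.15 mL + 20 mL = 20.15 mL total → factor 20.15/0.15 = 134.33
Overall dilution factor = 30 × 15 × 20 × 134.33 = 1.209 × 10^6
Final = 6.00 mM / 1.209 × 10^6 = 4.963 × 10^-6 mM = 4.96 nM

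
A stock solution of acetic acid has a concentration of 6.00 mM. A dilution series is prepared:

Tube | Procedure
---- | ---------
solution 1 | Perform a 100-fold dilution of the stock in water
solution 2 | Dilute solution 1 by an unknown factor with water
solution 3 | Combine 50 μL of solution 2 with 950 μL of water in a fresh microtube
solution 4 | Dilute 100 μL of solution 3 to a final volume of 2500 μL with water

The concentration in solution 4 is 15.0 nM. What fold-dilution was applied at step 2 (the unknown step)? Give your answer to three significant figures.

8.00-fold

Step 1: 100-fold → factor 100
Step 2: unknown factor x
Step 3: 50 μL + 950 μL = 1000 μL total → factor 1000/50 = 20
Step 4: 100 μL brought to 2500 μL → factor 2500/100 = 25
Product of known-step factors = 50000
Overall factor = 6.00 mM / (15.0 nM) = 4 × 10^5
x = 4 × 10^5 / 50000 = 8.00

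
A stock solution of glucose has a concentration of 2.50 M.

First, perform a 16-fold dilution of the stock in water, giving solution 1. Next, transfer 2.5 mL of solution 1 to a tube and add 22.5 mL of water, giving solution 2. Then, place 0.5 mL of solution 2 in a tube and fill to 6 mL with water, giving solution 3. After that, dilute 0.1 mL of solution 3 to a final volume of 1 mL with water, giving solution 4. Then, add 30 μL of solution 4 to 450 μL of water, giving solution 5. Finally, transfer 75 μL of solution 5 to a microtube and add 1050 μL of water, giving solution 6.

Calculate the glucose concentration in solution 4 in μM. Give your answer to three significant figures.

130 μM

Step 1: 16-fold → factor 16
Step 2: 2.5 mL + 22.5 mL = 25 mL total → factor 25/2.5 = 10
Step 3: 0.5 mL brought to 6 mL → factor 6/0.5 = 12
Step 4: 0.1 mL brought to 1 mL → factor 1/0.1 = 10
Dilution factor through solution 4 = 16 × 10 × 12 × 10 = 19200
[solution 4] = 2.50 M / 19200 = 0.0001302 M = 130 μM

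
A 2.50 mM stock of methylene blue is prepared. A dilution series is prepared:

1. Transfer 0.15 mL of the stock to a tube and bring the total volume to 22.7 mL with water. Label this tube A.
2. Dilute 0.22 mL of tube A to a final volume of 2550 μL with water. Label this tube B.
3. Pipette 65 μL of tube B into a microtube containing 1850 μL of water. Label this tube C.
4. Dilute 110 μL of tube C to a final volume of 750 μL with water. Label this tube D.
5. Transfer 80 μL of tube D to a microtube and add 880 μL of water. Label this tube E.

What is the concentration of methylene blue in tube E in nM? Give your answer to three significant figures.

Step 1: 0.15 mL brought to 22.7 mL → factor 22.7/0.15 = 151.33
Step 2: 0.22 mL brought to 2550 μL → factor 2.55/0.22 = 11.591
Step 3: 65 μL + 1850 μL = 1915 μL total → factor 1915/65 = 29.462
Step 4: 110 μL brought to 750 μL → factor 750/110 = 6.8182
Step 5: 80 μL + 880 μL = 960 μL total → factor 960/80 = 12
Overall dilution factor = 151.33 × 11.591 × 29.462 × 6.8182 × 12 = 4.2282 × 10^6
Final = 2.50 mM / 4.2282 × 10^6 = 5.913 × 10^-7 mM = 0.591 nM

0.591 nM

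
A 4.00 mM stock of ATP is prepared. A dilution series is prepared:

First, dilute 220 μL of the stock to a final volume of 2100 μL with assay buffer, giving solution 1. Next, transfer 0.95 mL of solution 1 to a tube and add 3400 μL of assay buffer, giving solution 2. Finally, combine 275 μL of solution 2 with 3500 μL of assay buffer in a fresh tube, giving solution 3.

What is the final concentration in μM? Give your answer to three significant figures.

Step 1: 220 μL brought to 2100 μL → factor 2100/220 = 9.5455
Step 2: 0.95 mL + 3400 μL = 4.35 mL total → factor 4.35/0.95 = 4.5789
Step 3: 275 μL + 3500 μL = 3775 μL total → factor 3775/275 = 13.727
Overall dilution factor = 9.5455 × 4.5789 × 13.727 = 599.99
Final = 4.00 mM / 599.99 = 0.006667 mM = 6.67 μM

6.67 μM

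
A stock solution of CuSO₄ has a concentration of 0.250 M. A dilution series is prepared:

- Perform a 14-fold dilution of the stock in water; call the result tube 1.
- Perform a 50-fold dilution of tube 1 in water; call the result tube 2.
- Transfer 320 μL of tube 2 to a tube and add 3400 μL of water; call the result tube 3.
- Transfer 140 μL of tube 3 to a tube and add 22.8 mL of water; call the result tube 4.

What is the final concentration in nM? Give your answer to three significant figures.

187 nM

Step 1: 14-fold → factor 14
Step 2: 50-fold → factor 50
Step 3: 320 μL + 3400 μL = 3720 μL total → factor 3720/320 = 11.625
Step 4: 140 μL + 22.8 mL = 22940 μL total → factor 22940/140 = 163.86
Overall dilution factor = 14 × 50 × 11.625 × 163.86 = 1.3334 × 10^6
Final = 0.250 M / 1.3334 × 10^6 = 1.875 × 10^-7 M = 187 nM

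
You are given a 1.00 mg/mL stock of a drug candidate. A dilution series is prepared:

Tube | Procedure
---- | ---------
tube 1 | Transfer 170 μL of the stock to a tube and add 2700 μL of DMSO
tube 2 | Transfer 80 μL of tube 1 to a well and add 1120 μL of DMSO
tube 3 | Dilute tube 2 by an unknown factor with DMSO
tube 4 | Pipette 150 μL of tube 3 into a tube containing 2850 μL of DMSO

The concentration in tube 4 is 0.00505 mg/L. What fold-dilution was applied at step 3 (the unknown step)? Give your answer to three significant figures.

Step 1: 170 μL + 2700 μL = 2870 μL total → factor 2870/170 = 16.882
Step 2: 80 μL + 1120 μL = 1200 μL total → factor 1200/80 = 15
Step 3: unknown factor x
Step 4: 150 μL + 2850 μL = 3000 μL total → factor 3000/150 = 20
Product of known-step factors = 5064.7
Overall factor = 1.00 mg/mL / (0.00505 mg/L) = 1.9802 × 10^5
x = 1.9802 × 10^5 / 5064.7 = 39.1

39.1-fold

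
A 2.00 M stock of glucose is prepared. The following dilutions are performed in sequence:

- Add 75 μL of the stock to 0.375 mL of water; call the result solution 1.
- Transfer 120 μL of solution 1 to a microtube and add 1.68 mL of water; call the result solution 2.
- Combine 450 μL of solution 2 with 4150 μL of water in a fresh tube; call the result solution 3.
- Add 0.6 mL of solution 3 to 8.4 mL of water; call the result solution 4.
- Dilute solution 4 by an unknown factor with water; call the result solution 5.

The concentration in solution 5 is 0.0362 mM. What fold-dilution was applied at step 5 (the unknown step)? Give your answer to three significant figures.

Step 1: 75 μL + 0.375 mL = 450 μL total → factor 450/75 = 6
Step 2: 120 μL + 1.68 mL = 1800 μL total → factor 1800/120 = 15
Step 3: 450 μL + 4150 μL = 4600 μL total → factor 4600/450 = 10.222
Step 4: 0.6 mL + 8.4 mL = 9 mL total → factor 9/0.6 = 15
Step 5: unknown factor x
Product of known-step factors = 13800
Overall factor = 2.00 M / (0.0362 mM) = 55249
x = 55249 / 13800 = 4.00

4.00-fold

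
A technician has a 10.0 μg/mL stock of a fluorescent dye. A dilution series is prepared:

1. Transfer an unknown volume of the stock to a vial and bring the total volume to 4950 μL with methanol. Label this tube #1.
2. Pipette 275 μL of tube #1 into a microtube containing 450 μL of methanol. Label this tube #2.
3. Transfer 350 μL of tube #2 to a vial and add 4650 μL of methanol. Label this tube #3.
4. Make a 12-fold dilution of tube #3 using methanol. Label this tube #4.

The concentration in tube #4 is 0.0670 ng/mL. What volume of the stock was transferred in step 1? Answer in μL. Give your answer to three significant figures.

15.0 μL

Step 1: v brought to 4950 μL → factor = 4950 μL/v
Step 2: 275 μL + 450 μL = 725 μL total → factor 725/275 = 2.6364
Step 3: 350 μL + 4650 μL = 5000 μL total → factor 5000/350 = 14.286
Step 4: 12-fold → factor 12
Product of known-step factors = 451.95
Overall factor = 10.0 μg/mL / (0.0670 ng/mL) = 1.4925 × 10^5
Step-1 factor = 1.4925 × 10^5 / 451.95 = 330.25
v = 4950 μL / 330.25 = 15.0 μL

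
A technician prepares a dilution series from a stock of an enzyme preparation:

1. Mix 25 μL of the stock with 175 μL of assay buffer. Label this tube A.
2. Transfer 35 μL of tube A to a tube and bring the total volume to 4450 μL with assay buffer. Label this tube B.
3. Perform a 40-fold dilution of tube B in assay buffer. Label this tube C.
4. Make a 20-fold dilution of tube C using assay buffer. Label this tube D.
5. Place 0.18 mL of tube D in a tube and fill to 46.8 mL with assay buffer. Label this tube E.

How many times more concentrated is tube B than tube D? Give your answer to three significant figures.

Step 1: 25 μL + 175 μL = 200 μL total → factor 200/25 = 8
Step 2: 35 μL brought to 4450 μL → factor 4450/35 = 127.14
Step 3: 40-fold → factor 40
Step 4: 20-fold → factor 20
Dilution factor to tube B = 1017.1; to tube D = 8.1371 × 10^5
[tube B]/[tube D] = (factor to tube D)/(factor to tube B) = 8.1371 × 10^5/1017.1 = 800

800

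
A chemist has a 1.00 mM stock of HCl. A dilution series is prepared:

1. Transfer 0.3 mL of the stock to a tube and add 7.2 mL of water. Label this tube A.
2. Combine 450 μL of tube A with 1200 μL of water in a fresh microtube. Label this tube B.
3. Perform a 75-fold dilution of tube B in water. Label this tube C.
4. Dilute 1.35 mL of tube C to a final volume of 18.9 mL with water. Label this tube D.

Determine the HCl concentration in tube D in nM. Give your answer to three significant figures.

Step 1: 0.3 mL + 7.2 mL = 7.5 mL total → factor 7.5/0.3 = 25
Step 2: 450 μL + 1200 μL = 1650 μL total → factor 1650/450 = 3.6667
Step 3: 75-fold → factor 75
Step 4: 1.35 mL brought to 18.9 mL → factor 18.9/1.35 = 14
Overall dilution factor = 25 × 3.6667 × 75 × 14 = 96250
Final = 1.00 mM / 96250 = 1.039 × 10^-5 mM = 10.4 nM

10.4 nM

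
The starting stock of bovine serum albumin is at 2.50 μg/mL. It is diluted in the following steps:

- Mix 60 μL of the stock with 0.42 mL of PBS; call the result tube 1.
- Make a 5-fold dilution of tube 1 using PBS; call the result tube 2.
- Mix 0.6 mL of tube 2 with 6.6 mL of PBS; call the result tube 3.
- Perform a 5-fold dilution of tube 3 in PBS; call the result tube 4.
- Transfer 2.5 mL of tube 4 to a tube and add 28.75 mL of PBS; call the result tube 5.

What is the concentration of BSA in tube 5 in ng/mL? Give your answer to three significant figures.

Step 1: 60 μL + 0.42 mL = 480 μL total → factor 480/60 = 8
Step 2: 5-fold → factor 5
Step 3: 0.6 mL + 6.6 mL = 7.2 mL total → factor 7.2/0.6 = 12
Step 4: 5-fold → factor 5
Step 5: 2.5 mL + 28.75 mL = 31.25 mL total → factor 31.25/2.5 = 12.5
Overall dilution factor = 8 × 5 × 12 × 5 × 12.5 = 30000
Final = 2.50 μg/mL / 30000 = 8.333 × 10^-5 μg/mL = 0.0833 ng/mL

0.0833 ng/mL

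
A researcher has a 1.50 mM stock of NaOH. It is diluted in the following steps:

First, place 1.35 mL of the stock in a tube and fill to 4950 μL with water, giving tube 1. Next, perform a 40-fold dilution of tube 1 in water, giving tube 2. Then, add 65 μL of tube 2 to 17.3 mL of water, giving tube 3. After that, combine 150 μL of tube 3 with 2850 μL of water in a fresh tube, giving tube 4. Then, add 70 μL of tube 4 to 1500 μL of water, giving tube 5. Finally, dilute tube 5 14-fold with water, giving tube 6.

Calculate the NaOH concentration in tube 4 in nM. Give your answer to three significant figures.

1.91 nM

Step 1: 1.35 mL brought to 4950 μL → factor 4.95/1.35 = 3.6667
Step 2: 40-fold → factor 40
Step 3: 65 μL + 17.3 mL = 17365 μL total → factor 17365/65 = 267.15
Step 4: 150 μL + 2850 μL = 3000 μL total → factor 3000/150 = 20
Dilution factor through tube 4 = 3.6667 × 40 × 267.15 × 20 = 7.8365 × 10^5
[tube 4] = 1.50 mM / 7.8365 × 10^5 = 1.914 × 10^-6 mM = 1.91 nM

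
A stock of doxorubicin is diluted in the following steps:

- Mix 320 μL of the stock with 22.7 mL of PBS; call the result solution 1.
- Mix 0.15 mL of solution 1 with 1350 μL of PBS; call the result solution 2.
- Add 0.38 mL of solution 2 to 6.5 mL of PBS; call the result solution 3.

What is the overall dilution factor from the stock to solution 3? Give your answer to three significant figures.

1.30 × 10^4

Step 1: 320 μL + 22.7 mL = 23020 μL total → factor 23020/320 = 71.938
Step 2: 0.15 mL + 1350 μL = 1.5 mL total → factor 1.5/0.15 = 10
Step 3: 0.38 mL + 6.5 mL = 6.88 mL total → factor 6.88/0.38 = 18.105
Overall dilution factor = 71.938 × 10 × 18.105 = 13024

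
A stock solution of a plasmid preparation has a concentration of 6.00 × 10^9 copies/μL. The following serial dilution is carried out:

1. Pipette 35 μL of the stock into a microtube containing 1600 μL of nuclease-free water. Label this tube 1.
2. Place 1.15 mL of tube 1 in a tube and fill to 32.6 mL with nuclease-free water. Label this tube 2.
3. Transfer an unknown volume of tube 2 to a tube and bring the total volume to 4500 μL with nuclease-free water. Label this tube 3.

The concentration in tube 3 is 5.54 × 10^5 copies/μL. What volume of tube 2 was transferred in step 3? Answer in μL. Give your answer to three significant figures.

Step 1: 35 μL + 1600 μL = 1635 μL total → factor 1635/35 = 46.714
Step 2: 1.15 mL brought to 32.6 mL → factor 32.6/1.15 = 28.348
Step 3: v brought to 4500 μL → factor = 4500 μL/v
Product of known-step factors = 1324.2
Overall factor = 6.00 × 10^9 copies/μL / (5.54 × 10^5 copies/μL) = 10830
Step-3 factor = 10830 / 1324.2 = 8.1785
v = 4500 μL / 8.1785 = 550 μL

550 μL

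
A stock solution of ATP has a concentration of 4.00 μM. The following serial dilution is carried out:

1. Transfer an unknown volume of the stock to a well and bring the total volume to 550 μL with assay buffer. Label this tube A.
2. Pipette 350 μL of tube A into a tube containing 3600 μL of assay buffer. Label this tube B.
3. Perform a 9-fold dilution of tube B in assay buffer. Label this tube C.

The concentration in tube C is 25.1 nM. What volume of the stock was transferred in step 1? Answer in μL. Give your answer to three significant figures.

351 μL

Step 1: v brought to 550 μL → factor = 550 μL/v
Step 2: 350 μL + 3600 μL = 3950 μL total → factor 3950/350 = 11.286
Step 3: 9-fold → factor 9
Product of known-step factors = 101.57
Overall factor = 4.00 μM / (25.1 nM) = 159.36
Step-1 factor = 159.36 / 101.57 = 1.569
v = 550 μL / 1.569 = 351 μL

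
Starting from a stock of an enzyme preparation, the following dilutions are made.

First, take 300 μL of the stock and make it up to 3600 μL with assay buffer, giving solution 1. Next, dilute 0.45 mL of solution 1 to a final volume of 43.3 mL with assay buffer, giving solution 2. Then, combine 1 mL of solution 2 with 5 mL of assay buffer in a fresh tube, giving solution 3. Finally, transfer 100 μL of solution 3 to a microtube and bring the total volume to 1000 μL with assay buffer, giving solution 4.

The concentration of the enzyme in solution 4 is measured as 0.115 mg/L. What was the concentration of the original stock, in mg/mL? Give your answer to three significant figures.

7.97 mg/mL

Step 1: 300 μL brought to 3600 μL → factor 3600/300 = 12
Step 2: 0.45 mL brought to 43.3 mL → factor 43.3/0.45 = 96.222
Step 3: 1 mL + 5 mL = 6 mL total → factor 6/1 = 6
Step 4: 100 μL brought to 1000 μL → factor 1000/100 = 10
Overall dilution factor = 12 × 96.222 × 6 × 10 = 69280
Stock = 0.115 mg/L × 69280 = 7967 mg/L = 7.97 mg/mL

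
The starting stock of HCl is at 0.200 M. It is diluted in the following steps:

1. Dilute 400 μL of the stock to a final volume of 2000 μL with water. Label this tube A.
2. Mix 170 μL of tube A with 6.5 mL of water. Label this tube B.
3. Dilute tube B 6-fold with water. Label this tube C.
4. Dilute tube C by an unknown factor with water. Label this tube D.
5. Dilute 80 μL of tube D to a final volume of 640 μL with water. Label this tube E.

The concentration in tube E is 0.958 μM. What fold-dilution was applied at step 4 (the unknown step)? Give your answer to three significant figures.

Step 1: 400 μL brought to 2000 μL → factor 2000/400 = 5
Step 2: 170 μL + 6.5 mL = 6670 μL total → factor 6670/170 = 39.235
Step 3: 6-fold → factor 6
Step 4: unknown factor x
Step 5: 80 μL brought to 640 μL → factor 640/80 = 8
Product of known-step factors = 9416.5
Overall factor = 0.200 M / (0.958 μM) = 2.0877 × 10^5
x = 2.0877 × 10^5 / 9416.5 = 22.2

22.2-fold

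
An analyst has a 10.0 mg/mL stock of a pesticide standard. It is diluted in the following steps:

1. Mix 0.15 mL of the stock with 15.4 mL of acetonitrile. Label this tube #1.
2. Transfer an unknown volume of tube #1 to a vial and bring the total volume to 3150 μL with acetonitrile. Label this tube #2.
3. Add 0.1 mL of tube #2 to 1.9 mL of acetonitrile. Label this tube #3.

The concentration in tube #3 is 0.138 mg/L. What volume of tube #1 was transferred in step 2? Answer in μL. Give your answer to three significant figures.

Step 1: 0.15 mL + 15.4 mL = 15.55 mL total → factor 15.55/0.15 = 103.67
Step 2: v brought to 3150 μL → factor = 3150 μL/v
Step 3: 0.1 mL + 1.9 mL = 2 mL total → factor 2/0.1 = 20
Product of known-step factors = 2073.3
Overall factor = 10.0 mg/mL / (0.138 mg/L) = 72464
Step-2 factor = 72464 / 2073.3 = 34.95
v = 3150 μL / 34.95 = 90.1 μL

90.1 μL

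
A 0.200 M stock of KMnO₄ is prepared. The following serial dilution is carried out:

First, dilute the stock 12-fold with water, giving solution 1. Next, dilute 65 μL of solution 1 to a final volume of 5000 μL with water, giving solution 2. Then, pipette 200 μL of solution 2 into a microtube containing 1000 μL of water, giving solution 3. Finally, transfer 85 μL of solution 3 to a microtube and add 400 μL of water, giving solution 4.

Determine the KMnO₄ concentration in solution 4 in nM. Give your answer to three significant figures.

Step 1: 12-fold → factor 12
Step 2: 65 μL brought to 5000 μL → factor 5000/65 = 76.923
Step 3: 200 μL + 1000 μL = 1200 μL total → factor 1200/200 = 6
Step 4: 85 μL + 400 μL = 485 μL total → factor 485/85 = 5.7059
Overall dilution factor = 12 × 76.923 × 6 × 5.7059 = 31602
Final = 0.200 M / 31602 = 6.329 × 10^-6 M = 6.33 × 10^3 nM

6.33 × 10^3 nM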